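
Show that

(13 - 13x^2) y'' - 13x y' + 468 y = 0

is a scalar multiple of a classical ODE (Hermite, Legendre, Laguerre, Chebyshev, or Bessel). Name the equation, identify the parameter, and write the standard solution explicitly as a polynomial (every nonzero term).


All three coefficients share the factor 13; dividing through by 13 gives  (1 - x^2) y'' - x y' + 36 y = 0.
This matches the Chebyshev equation (1 - x^2) y'' - x y' + n^2 y = 0 (note the -x y' term, not -2x y') with n^2 = 36, so n = 6; the polynomial solution is T_6(x).
With y = sum_k a_k x^k, matching x^k gives (k+2)(k+1) a_{k+2} = (k^2 - n^2) a_k = (k - 6)(k + 6) a_k. The right side vanishes at k = 6, so the series with the parity of 6 terminates at degree 6.
Standard normalization: leading coefficient of T_n is 2^(n-1), so a_6 = 2^5 = 32. Work downward with a_k = (k+1)(k+2) a_{k+2} / ((k - 6)(k + 6)):
  a_4 = (5)(6)(32) / ((4 - 6)(4 + 6)) = 960/(-20) = -48
  a_2 = (3)(4)(-48) / ((2 - 6)(2 + 6)) = -576/(-32) = 18
  a_0 = (1)(2)(18) / ((0 - 6)(0 + 6)) = 36/(-36) = -1
Hence T_6(x) = 32 x^6 - 48 x^4 + 18 x^2 - 1.

T_6(x); series = 32 x^6 - 48 x^4 + 18 x^2 - 1


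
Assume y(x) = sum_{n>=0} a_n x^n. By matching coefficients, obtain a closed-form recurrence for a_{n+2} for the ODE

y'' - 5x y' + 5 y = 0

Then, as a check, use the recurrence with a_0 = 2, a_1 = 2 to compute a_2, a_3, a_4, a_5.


Substitute y = sum_n a_n x^n.
y''(x) has coefficient (n+2)(n+1) a_{n+2} at x^n;
-5 x y'(x) has coefficient -5 n a_n at x^n (shift);
5 y(x) has coefficient 5 a_n at x^n.
Matching x^n: (n+2)(n+1) a_{n+2} + (-5n + 5) a_n = 0.
Thus a_{n+2} = (5n - 5) / ((n+1)(n+2)) * a_n.

Check with a_0 = 2, a_1 = 2 (apply the recurrence for n = 0, 1, 2, 3): a_0 = 2, a_1 = 2, a_2 = -5, a_3 = 0, a_4 = -25/12, a_5 = 0.

a_(n+2) = (5n - 5) / ((n+1)(n+2)) * a_n; check: a_0 = 2, a_1 = 2, a_2 = -5, a_3 = 0, a_4 = -25/12, a_5 = 0


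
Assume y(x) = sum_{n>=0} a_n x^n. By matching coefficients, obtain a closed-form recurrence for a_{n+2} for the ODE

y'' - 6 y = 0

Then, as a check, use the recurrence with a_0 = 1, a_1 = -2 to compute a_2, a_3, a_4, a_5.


Substitute y = sum_n a_n x^n into y'' + (const) y = 0.
y''(x) = sum_{n>=0} (n+2)(n+1) a_{n+2} x^n.
The ODE becomes sum_n [(n+2)(n+1) a_{n+2} - 6 a_n] x^n = 0.
Setting each coefficient to zero gives the recurrence:
  (n+2)(n+1) a_{n+2} - 6 a_n = 0,
  a_{n+2} = 6 / ((n+1)(n+2)) a_n.

Check with a_0 = 1, a_1 = -2 (apply the recurrence for n = 0, 1, 2, 3): a_0 = 1, a_1 = -2, a_2 = 3, a_3 = -2, a_4 = 3/2, a_5 = -3/5.

a_{n+2} = 6/((n+1)(n+2)) * a_n; check: a_0 = 1, a_1 = -2, a_2 = 3, a_3 = -2, a_4 = 3/2, a_5 = -3/5


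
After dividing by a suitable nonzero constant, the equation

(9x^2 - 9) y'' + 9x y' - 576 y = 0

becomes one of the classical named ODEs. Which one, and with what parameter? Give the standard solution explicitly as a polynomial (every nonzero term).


All three coefficients share the factor -9; dividing through by -9 gives  (1 - x^2) y'' - x y' + 64 y = 0.
This matches the Chebyshev equation (1 - x^2) y'' - x y' + n^2 y = 0 (note the -x y' term, not -2x y') with n^2 = 64, so n = 8; the polynomial solution is T_8(x).
With y = sum_k a_k x^k, matching x^k gives (k+2)(k+1) a_{k+2} = (k^2 - n^2) a_k = (k - 8)(k + 8) a_k. The right side vanishes at k = 8, so the series with the parity of 8 terminates at degree 8.
Standard normalization: leading coefficient of T_n is 2^(n-1), so a_8 = 2^7 = 128. Work downward with a_k = (k+1)(k+2) a_{k+2} / ((k - 8)(k + 8)):
  a_6 = (7)(8)(128) / ((6 - 8)(6 + 8)) = 7168/(-28) = -256
  a_4 = (5)(6)(-256) / ((4 - 8)(4 + 8)) = -7680/(-48) = 160
  a_2 = (3)(4)(160) / ((2 - 8)(2 + 8)) = 1920/(-60) = -32
  a_0 = (1)(2)(-32) / ((0 - 8)(0 + 8)) = -64/(-64) = 1
Hence T_8(x) = 128 x^8 - 256 x^6 + 160 x^4 - 32 x^2 + 1.

T_8(x); series = 128 x^8 - 256 x^6 + 160 x^4 - 32 x^2 + 1


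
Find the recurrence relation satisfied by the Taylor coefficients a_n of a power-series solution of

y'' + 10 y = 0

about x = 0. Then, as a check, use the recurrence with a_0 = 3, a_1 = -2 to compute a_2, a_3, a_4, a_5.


Substitute y = sum_n a_n x^n into y'' + (const) y = 0.
y''(x) = sum_{n>=0} (n+2)(n+1) a_{n+2} x^n.
The ODE becomes sum_n [(n+2)(n+1) a_{n+2} + 10 a_n] x^n = 0.
Setting each coefficient to zero gives the recurrence:
  (n+2)(n+1) a_{n+2} + 10 a_n = 0,
  a_{n+2} = -10 / ((n+1)(n+2)) a_n.

Check with a_0 = 3, a_1 = -2 (apply the recurrence for n = 0, 1, 2, 3): a_0 = 3, a_1 = -2, a_2 = -15, a_3 = 10/3, a_4 = 25/2, a_5 = -5/3.

a_{n+2} = -10/((n+1)(n+2)) * a_n; check: a_0 = 3, a_1 = -2, a_2 = -15, a_3 = 10/3, a_4 = 25/2, a_5 = -5/3


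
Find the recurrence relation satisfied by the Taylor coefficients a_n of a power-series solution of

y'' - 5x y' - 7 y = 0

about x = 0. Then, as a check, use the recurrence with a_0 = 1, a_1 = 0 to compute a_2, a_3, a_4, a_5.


Substitute y = sum_n a_n x^n.
y''(x) has coefficient (n+2)(n+1) a_{n+2} at x^n;
-5 x y'(x) has coefficient -5 n a_n at x^n (shift);
-7 y(x) has coefficient -7 a_n at x^n.
Matching x^n: (n+2)(n+1) a_{n+2} + (-5n - 7) a_n = 0.
Thus a_{n+2} = (5n + 7) / ((n+1)(n+2)) * a_n.

Check with a_0 = 1, a_1 = 0 (apply the recurrence for n = 0, 1, 2, 3): a_0 = 1, a_1 = 0, a_2 = 7/2, a_3 = 0, a_4 = 119/24, a_5 = 0.

a_(n+2) = (5n + 7) / ((n+1)(n+2)) * a_n; check: a_0 = 1, a_1 = 0, a_2 = 7/2, a_3 = 0, a_4 = 119/24, a_5 = 0


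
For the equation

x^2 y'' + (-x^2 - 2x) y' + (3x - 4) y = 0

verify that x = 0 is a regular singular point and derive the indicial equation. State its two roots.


Divide by x^2 to reach normal form y'' + P_1(x) y' + P_2(x) y = 0 with P_1(x) = -1 - 2/x and P_2(x) = 3/x - 4/x^2.
x = 0 is a singular point because the y'-coefficient -1 - 2/x has a pole at x = 0 and the y-coefficient 3/x - 4/x^2 has a pole at x = 0.
It is a regular singular point because x P_1(x) = p(x) = -x - 2 and x^2 P_2(x) = q(x) = 3x - 4 are polynomials, hence analytic at x = 0.
p(0) = -2,  q(0) = -4.
Indicial equation: r(r-1) + p(0) r + q(0) = 0, i.e. r^2 + (p(0) - 1) r + q(0) = 0, i.e. r^2 - 3 r - 4 = 0.
Discriminant: (-3)^2 - 4(-4) = 25, so r = (3 ± 5)/2.
Solving: r_1 = 4, r_2 = -1.

indicial: r^2 - 3 r - 4 = 0; roots r_1 = 4, r_2 = -1


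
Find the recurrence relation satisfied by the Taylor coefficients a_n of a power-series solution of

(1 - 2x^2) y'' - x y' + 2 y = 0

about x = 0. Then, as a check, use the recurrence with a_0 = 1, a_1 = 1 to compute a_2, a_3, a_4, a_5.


Substitute y = sum_n a_n x^n.
(1 - 2 x^2) y'' contributes (n+2)(n+1) a_{n+2} - 2 n(n-1) a_n at x^n.
-x y'(x) contributes -n a_n at x^n.
2 y(x) contributes 2 a_n at x^n.
Matching x^n: (n+2)(n+1) a_{n+2} + (-2 n(n-1) - n + 2) a_n = 0.
Thus a_{n+2} = (2 n(n-1) + n - 2) / ((n+1)(n+2)) * a_n.

Check with a_0 = 1, a_1 = 1 (apply the recurrence for n = 0, 1, 2, 3): a_0 = 1, a_1 = 1, a_2 = -1, a_3 = -1/6, a_4 = -1/3, a_5 = -13/120.

a_(n+2) = (2 n(n-1) + n - 2) / ((n+1)(n+2)) * a_n; check: a_0 = 1, a_1 = 1, a_2 = -1, a_3 = -1/6, a_4 = -1/3, a_5 = -13/120


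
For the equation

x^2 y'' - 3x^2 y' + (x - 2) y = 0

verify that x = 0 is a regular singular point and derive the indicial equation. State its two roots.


Divide by x^2 to reach normal form y'' + P_1(x) y' + P_2(x) y = 0 with P_1(x) = -3 and P_2(x) = 1/x - 2/x^2.
x = 0 is a singular point because the y-coefficient 1/x - 2/x^2 has a pole at x = 0.
It is a regular singular point because x P_1(x) = p(x) = -3x and x^2 P_2(x) = q(x) = x - 2 are polynomials, hence analytic at x = 0.
p(0) = 0,  q(0) = -2.
Indicial equation: r(r-1) + p(0) r + q(0) = 0, i.e. r^2 + (p(0) - 1) r + q(0) = 0, i.e. r^2 - 1 r - 2 = 0.
Discriminant: (-1)^2 - 4(-2) = 9, so r = (1 ± 3)/2.
Solving: r_1 = 2, r_2 = -1.

indicial: r^2 - 1 r - 2 = 0; roots r_1 = 2, r_2 = -1


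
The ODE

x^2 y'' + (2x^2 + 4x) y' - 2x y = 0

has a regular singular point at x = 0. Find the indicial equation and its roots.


Divide by x^2 to reach normal form y'' + P_1(x) y' + P_2(x) y = 0 with P_1(x) = 2 + 4/x and P_2(x) = -2/x.
x = 0 is a singular point because the y'-coefficient 2 + 4/x has a pole at x = 0 and the y-coefficient -2/x has a pole at x = 0.
It is a regular singular point because x P_1(x) = p(x) = 2x + 4 and x^2 P_2(x) = q(x) = -2x are polynomials, hence analytic at x = 0.
p(0) = 4,  q(0) = 0.
Indicial equation: r(r-1) + p(0) r + q(0) = 0, i.e. r^2 + (p(0) - 1) r + q(0) = 0, i.e. r^2 + 3 r = 0.
Discriminant: (3)^2 - 4(0) = 9, so r = (-3 ± 3)/2.
Solving: r_1 = 0, r_2 = -3.

indicial: r^2 + 3 r = 0; roots r_1 = 0, r_2 = -3


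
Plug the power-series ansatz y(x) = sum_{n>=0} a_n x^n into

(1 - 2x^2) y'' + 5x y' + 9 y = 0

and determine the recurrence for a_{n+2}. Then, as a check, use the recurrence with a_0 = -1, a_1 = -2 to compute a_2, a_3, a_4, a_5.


Substitute y = sum_n a_n x^n.
(1 - 2 x^2) y'' contributes (n+2)(n+1) a_{n+2} - 2 n(n-1) a_n at x^n.
5 x y'(x) contributes 5 n a_n at x^n.
9 y(x) contributes 9 a_n at x^n.
Matching x^n: (n+2)(n+1) a_{n+2} + (-2 n(n-1) + 5 n + 9) a_n = 0.
Thus a_{n+2} = (2 n(n-1) - 5 n - 9) / ((n+1)(n+2)) * a_n.

Check with a_0 = -1, a_1 = -2 (apply the recurrence for n = 0, 1, 2, 3): a_0 = -1, a_1 = -2, a_2 = 9/2, a_3 = 14/3, a_4 = -45/8, a_5 = -14/5.

a_(n+2) = (2 n(n-1) - 5 n - 9) / ((n+1)(n+2)) * a_n; check: a_0 = -1, a_1 = -2, a_2 = 9/2, a_3 = 14/3, a_4 = -45/8, a_5 = -14/5


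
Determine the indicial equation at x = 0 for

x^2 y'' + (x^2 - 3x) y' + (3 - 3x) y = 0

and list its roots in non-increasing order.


Divide by x^2 to reach normal form y'' + P_1(x) y' + P_2(x) y = 0 with P_1(x) = 1 - 3/x and P_2(x) = -3/x + 3/x^2.
x = 0 is a singular point because the y'-coefficient 1 - 3/x has a pole at x = 0 and the y-coefficient -3/x + 3/x^2 has a pole at x = 0.
It is a regular singular point because x P_1(x) = p(x) = x - 3 and x^2 P_2(x) = q(x) = 3 - 3x are polynomials, hence analytic at x = 0.
p(0) = -3,  q(0) = 3.
Indicial equation: r(r-1) + p(0) r + q(0) = 0, i.e. r^2 + (p(0) - 1) r + q(0) = 0, i.e. r^2 - 4 r + 3 = 0.
Discriminant: (-4)^2 - 4(3) = 4, so r = (4 ± 2)/2.
Solving: r_1 = 3, r_2 = 1.

indicial: r^2 - 4 r + 3 = 0; roots r_1 = 3, r_2 = 1


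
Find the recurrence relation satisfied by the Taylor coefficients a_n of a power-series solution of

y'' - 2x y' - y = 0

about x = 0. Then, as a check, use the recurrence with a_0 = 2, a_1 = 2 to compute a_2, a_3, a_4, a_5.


Substitute y = sum_n a_n x^n.
y''(x) has coefficient (n+2)(n+1) a_{n+2} at x^n;
-2 x y'(x) has coefficient -2 n a_n at x^n (shift);
-y(x) has coefficient -1 a_n at x^n.
Matching x^n: (n+2)(n+1) a_{n+2} + (-2n - 1) a_n = 0.
Thus a_{n+2} = (2n + 1) / ((n+1)(n+2)) * a_n.

Check with a_0 = 2, a_1 = 2 (apply the recurrence for n = 0, 1, 2, 3): a_0 = 2, a_1 = 2, a_2 = 1, a_3 = 1, a_4 = 5/12, a_5 = 7/20.

a_(n+2) = (2n + 1) / ((n+1)(n+2)) * a_n; check: a_0 = 2, a_1 = 2, a_2 = 1, a_3 = 1, a_4 = 5/12, a_5 = 7/20


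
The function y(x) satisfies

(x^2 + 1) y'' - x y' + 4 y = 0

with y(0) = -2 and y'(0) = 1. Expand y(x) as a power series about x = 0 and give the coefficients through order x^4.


Ansatz: y(x) = sum_{n>=0} a_n x^n, so y'(x) = sum_{n>=1} n a_n x^(n-1) and y''(x) = sum_{n>=2} n(n-1) a_n x^(n-2).
Substitute into P(x) y'' + Q(x) y' + R(x) y = 0 with P(x) = x^2 + 1, Q(x) = -x, R(x) = 4, and match powers of x.
Initial conditions: a_0 = -2, a_1 = 1.
Setting the coefficient of each power of x to zero and solving order by order (substituting the coefficients already found):
  x^0: 2 a_2 + 4 a_0 = 0  ->  2 a_2 = -4 a_0 = 8  ->  a_2 = 4
  x^1: 6 a_3 + 3 a_1 = 0  ->  6 a_3 = -3 a_1 = -3  ->  a_3 = -1/2
  x^2: 12 a_4 + 4 a_2 = 0  ->  12 a_4 = -4 a_2 = -16  ->  a_4 = -4/3
Truncated series: y(x) = -2 + x + 4 x^2 - (1/2) x^3 - (4/3) x^4 + O(x^5).

a_0 = -2; a_1 = 1; a_2 = 4; a_3 = -1/2; a_4 = -4/3


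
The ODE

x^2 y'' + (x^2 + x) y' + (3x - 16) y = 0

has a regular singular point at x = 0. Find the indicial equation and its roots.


Divide by x^2 to reach normal form y'' + P_1(x) y' + P_2(x) y = 0 with P_1(x) = 1 + 1/x and P_2(x) = 3/x - 16/x^2.
x = 0 is a singular point because the y'-coefficient 1 + 1/x has a pole at x = 0 and the y-coefficient 3/x - 16/x^2 has a pole at x = 0.
It is a regular singular point because x P_1(x) = p(x) = x + 1 and x^2 P_2(x) = q(x) = 3x - 16 are polynomials, hence analytic at x = 0.
p(0) = 1,  q(0) = -16.
Indicial equation: r(r-1) + p(0) r + q(0) = 0, i.e. r^2 + (p(0) - 1) r + q(0) = 0, i.e. r^2 - 16 = 0.
Discriminant: (0)^2 - 4(-16) = 64, so r = (0 ± 8)/2.
Solving: r_1 = 4, r_2 = -4.

indicial: r^2 - 16 = 0; roots r_1 = 4, r_2 = -4


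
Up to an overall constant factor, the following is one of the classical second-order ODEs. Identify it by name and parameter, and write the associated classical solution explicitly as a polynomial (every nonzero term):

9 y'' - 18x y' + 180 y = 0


All three coefficients share the factor 9; dividing through by 9 gives  y'' - 2x y' + 20 y = 0.
This matches the Hermite equation y'' - 2x y' + 2n y = 0 with 2n = 20, so n = 10; the polynomial solution is H_10(x).
With y = sum_k a_k x^k, matching x^k gives (k+2)(k+1) a_{k+2} = 2(k - n) a_k = 2(k - 10) a_k. The right side vanishes at k = 10, so the series with the parity of 10 terminates at degree 10.
Standard normalization: leading coefficient of H_n is 2^n, so a_10 = 2^10 = 1024. Work downward with a_k = (k+1)(k+2) a_{k+2} / (2(k - n)):
  a_8 = (9)(10)(1024) / (2(8 - 10)) = 92160/(-4) = -23040
  a_6 = (7)(8)(-23040) / (2(6 - 10)) = -1290240/(-8) = 161280
  a_4 = (5)(6)(161280) / (2(4 - 10)) = 4838400/(-12) = -403200
  a_2 = (3)(4)(-403200) / (2(2 - 10)) = -4838400/(-16) = 302400
  a_0 = (1)(2)(302400) / (2(0 - 10)) = 604800/(-20) = -30240
Hence H_10(x) = 1024 x^10 - 23040 x^8 + 161280 x^6 - 403200 x^4 + 302400 x^2 - 30240.

H_10(x); series = 1024 x^10 - 23040 x^8 + 161280 x^6 - 403200 x^4 + 302400 x^2 - 30240


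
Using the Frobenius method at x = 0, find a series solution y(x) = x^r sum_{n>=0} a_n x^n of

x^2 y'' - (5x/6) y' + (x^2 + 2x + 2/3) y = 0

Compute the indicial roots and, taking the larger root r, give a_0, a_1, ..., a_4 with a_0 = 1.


Write in Frobenius form y'' + (p(x)/x) y' + (q(x)/x^2) y = 0:
  p(x) = -5/6,  q(x) = x^2 + 2x + 2/3.
Indicial equation: r(r-1) + (-5/6) r + (2/3) = 0 -> roots r_1 = 4/3, r_2 = 1/2.
Take r = r_1 = 4/3. Let y(x) = x^r sum_{n>=0} a_n x^n with a_0 = 1.
Substitute y = x^r sum a_n x^n and match x^{r+n}. The recurrence is
  D(n) a_n + 2 a_{n-1} + 1 a_{n-2} = 0,  where D(n) = (r+n)(r+n-1) + (-5/6)(r+n) + (2/3).
  a_n = [-2 a_{n-1} - 1 a_{n-2}] / D(n).
Since the indicial polynomial factors as (r - r_1)(r - r_2), D(n) = (r_1 + n - r_1)(r_1 + n - r_2) = n(n + 5/6).
Evaluating step by step (a_0 = 1):
  n = 1: D(1) = 1(1 + 5/6) = 11/6; numerator = -2(1) = -2; a_1 = (-2)/(11/6) = -12/11
  n = 2: D(2) = 2(2 + 5/6) = 17/3; numerator = -2(-12/11) - 1(1) = 13/11; a_2 = (13/11)/(17/3) = 39/187
  n = 3: D(3) = 3(3 + 5/6) = 23/2; numerator = -2(39/187) - 1(-12/11) = 126/187; a_3 = (126/187)/(23/2) = 252/4301
  n = 4: D(4) = 4(4 + 5/6) = 58/3; numerator = -2(252/4301) - 1(39/187) = -1401/4301; a_4 = (-1401/4301)/(58/3) = -4203/249458

r = 4/3; a_0 = 1; a_1 = -12/11; a_2 = 39/187; a_3 = 252/4301; a_4 = -4203/249458


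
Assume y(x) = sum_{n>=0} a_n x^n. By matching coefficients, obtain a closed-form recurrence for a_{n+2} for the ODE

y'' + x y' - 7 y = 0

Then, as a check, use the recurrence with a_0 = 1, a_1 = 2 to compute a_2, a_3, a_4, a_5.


Substitute y = sum_n a_n x^n.
y''(x) has coefficient (n+2)(n+1) a_{n+2} at x^n;
x y'(x) has coefficient n a_n at x^n (shift);
-7 y(x) has coefficient -7 a_n at x^n.
Matching x^n: (n+2)(n+1) a_{n+2} + (n - 7) a_n = 0.
Thus a_{n+2} = (-n + 7) / ((n+1)(n+2)) * a_n.

Check with a_0 = 1, a_1 = 2 (apply the recurrence for n = 0, 1, 2, 3): a_0 = 1, a_1 = 2, a_2 = 7/2, a_3 = 2, a_4 = 35/24, a_5 = 2/5.

a_(n+2) = (-n + 7) / ((n+1)(n+2)) * a_n; check: a_0 = 1, a_1 = 2, a_2 = 7/2, a_3 = 2, a_4 = 35/24, a_5 = 2/5


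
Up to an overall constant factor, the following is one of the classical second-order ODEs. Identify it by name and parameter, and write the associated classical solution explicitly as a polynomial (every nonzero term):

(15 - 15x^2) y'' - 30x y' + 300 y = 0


All three coefficients share the factor 15; dividing through by 15 gives  (1 - x^2) y'' - 2x y' + 20 y = 0.
This matches the Legendre equation (1 - x^2) y'' - 2x y' + n(n+1) y = 0 (note the -2x y' term) with n(n+1) = 20, so n = 4; the polynomial solution is P_4(x).
With y = sum_k a_k x^k, matching x^k gives (k+2)(k+1) a_{k+2} = [k(k+1) - n(n+1)] a_k = (k - 4)(k + 5) a_k. The right side vanishes at k = 4, so the series with the parity of 4 terminates at degree 4.
Standard normalization (P_n(1) = 1): leading coefficient (2n)!/(2^n (n!)^2) = 40320/(16*576) = 35/8, so a_4 = 35/8. Work downward with a_k = (k+1)(k+2) a_{k+2} / ((k - 4)(k + 5)):
  a_2 = (3)(4)(35/8) / ((2 - 4)(2 + 5)) = (105/2)/(-14) = -15/4
  a_0 = (1)(2)(-15/4) / ((0 - 4)(0 + 5)) = (-15/2)/(-20) = 3/8
Hence P_4(x) = 35 x^4/8 - 15 x^2/4 + 3/8.

P_4(x); series = 35 x^4/8 - 15 x^2/4 + 3/8


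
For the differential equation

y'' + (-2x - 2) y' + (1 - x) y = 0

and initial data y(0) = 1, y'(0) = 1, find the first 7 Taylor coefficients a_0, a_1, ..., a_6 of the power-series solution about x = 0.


Ansatz: y(x) = sum_{n>=0} a_n x^n, so y'(x) = sum_{n>=1} n a_n x^(n-1) and y''(x) = sum_{n>=2} n(n-1) a_n x^(n-2).
Substitute into P(x) y'' + Q(x) y' + R(x) y = 0 with P(x) = 1, Q(x) = -2x - 2, R(x) = 1 - x, and match powers of x.
Initial conditions: a_0 = 1, a_1 = 1.
Setting the coefficient of each power of x to zero and solving order by order (substituting the coefficients already found):
  x^0: 2 a_2 - 2 a_1 + a_0 = 0  ->  2 a_2 = 2 a_1 - a_0 = 1  ->  a_2 = 1/2
  x^1: 6 a_3 - 4 a_2 - a_1 - a_0 = 0  ->  6 a_3 = 4 a_2 + a_1 + a_0 = 4  ->  a_3 = 2/3
  x^2: 12 a_4 - 6 a_3 - 3 a_2 - a_1 = 0  ->  12 a_4 = 6 a_3 + 3 a_2 + a_1 = 13/2  ->  a_4 = 13/24
  x^3: 20 a_5 - 8 a_4 - 5 a_3 - a_2 = 0  ->  20 a_5 = 8 a_4 + 5 a_3 + a_2 = 49/6  ->  a_5 = 49/120
  x^4: 30 a_6 - 10 a_5 - 7 a_4 - a_3 = 0  ->  30 a_6 = 10 a_5 + 7 a_4 + a_3 = 205/24  ->  a_6 = 41/144
Truncated series: y(x) = 1 + x + (1/2) x^2 + (2/3) x^3 + (13/24) x^4 + (49/120) x^5 + (41/144) x^6 + O(x^7).

a_0 = 1; a_1 = 1; a_2 = 1/2; a_3 = 2/3; a_4 = 13/24; a_5 = 49/120; a_6 = 41/144


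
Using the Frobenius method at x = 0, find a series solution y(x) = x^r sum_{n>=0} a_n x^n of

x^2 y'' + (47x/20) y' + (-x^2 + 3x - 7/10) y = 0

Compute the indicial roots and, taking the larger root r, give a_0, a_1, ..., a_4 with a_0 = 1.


Write in Frobenius form y'' + (p(x)/x) y' + (q(x)/x^2) y = 0:
  p(x) = 47/20,  q(x) = -x^2 + 3x - 7/10.
Indicial equation: r(r-1) + (47/20) r + (-7/10) = 0 -> roots r_1 = 2/5, r_2 = -7/4.
Take r = r_1 = 2/5. Let y(x) = x^r sum_{n>=0} a_n x^n with a_0 = 1.
Substitute y = x^r sum a_n x^n and match x^{r+n}. The recurrence is
  D(n) a_n + 3 a_{n-1} - 1 a_{n-2} = 0,  where D(n) = (r+n)(r+n-1) + (47/20)(r+n) + (-7/10).
  a_n = [-3 a_{n-1} + 1 a_{n-2}] / D(n).
Since the indicial polynomial factors as (r - r_1)(r - r_2), D(n) = (r_1 + n - r_1)(r_1 + n - r_2) = n(n + 43/20).
Evaluating step by step (a_0 = 1):
  n = 1: D(1) = 1(1 + 43/20) = 63/20; numerator = -3(1) = -3; a_1 = (-3)/(63/20) = -20/21
  n = 2: D(2) = 2(2 + 43/20) = 83/10; numerator = -3(-20/21) + 1(1) = 27/7; a_2 = (27/7)/(83/10) = 270/581
  n = 3: D(3) = 3(3 + 43/20) = 309/20; numerator = -3(270/581) + 1(-20/21) = -4090/1743; a_3 = (-4090/1743)/(309/20) = -81800/538587
  n = 4: D(4) = 4(4 + 43/20) = 123/5; numerator = -3(-81800/538587) + 1(270/581) = 165230/179529; a_4 = (165230/179529)/(123/5) = 20150/538587

r = 2/5; a_0 = 1; a_1 = -20/21; a_2 = 270/581; a_3 = -81800/538587; a_4 = 20150/538587


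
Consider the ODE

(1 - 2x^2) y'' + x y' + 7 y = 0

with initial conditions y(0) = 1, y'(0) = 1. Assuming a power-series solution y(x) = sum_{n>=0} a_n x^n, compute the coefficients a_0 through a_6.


Ansatz: y(x) = sum_{n>=0} a_n x^n, so y'(x) = sum_{n>=1} n a_n x^(n-1) and y''(x) = sum_{n>=2} n(n-1) a_n x^(n-2).
Substitute into P(x) y'' + Q(x) y' + R(x) y = 0 with P(x) = 1 - 2x^2, Q(x) = x, R(x) = 7, and match powers of x.
Initial conditions: a_0 = 1, a_1 = 1.
Setting the coefficient of each power of x to zero and solving order by order (substituting the coefficients already found):
  x^0: 2 a_2 + 7 a_0 = 0  ->  2 a_2 = -7 a_0 = -7  ->  a_2 = -7/2
  x^1: 6 a_3 + 8 a_1 = 0  ->  6 a_3 = -8 a_1 = -8  ->  a_3 = -4/3
  x^2: 12 a_4 + 5 a_2 = 0  ->  12 a_4 = -5 a_2 = 35/2  ->  a_4 = 35/24
  x^3: 20 a_5 - 2 a_3 = 0  ->  20 a_5 = 2 a_3 = -8/3  ->  a_5 = -2/15
  x^4: 30 a_6 - 13 a_4 = 0  ->  30 a_6 = 13 a_4 = 455/24  ->  a_6 = 91/144
Truncated series: y(x) = 1 + x - (7/2) x^2 - (4/3) x^3 + (35/24) x^4 - (2/15) x^5 + (91/144) x^6 + O(x^7).

a_0 = 1; a_1 = 1; a_2 = -7/2; a_3 = -4/3; a_4 = 35/24; a_5 = -2/15; a_6 = 91/144


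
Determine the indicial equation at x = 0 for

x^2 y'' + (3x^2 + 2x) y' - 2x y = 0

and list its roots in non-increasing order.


Divide by x^2 to reach normal form y'' + P_1(x) y' + P_2(x) y = 0 with P_1(x) = 3 + 2/x and P_2(x) = -2/x.
x = 0 is a singular point because the y'-coefficient 3 + 2/x has a pole at x = 0 and the y-coefficient -2/x has a pole at x = 0.
It is a regular singular point because x P_1(x) = p(x) = 3x + 2 and x^2 P_2(x) = q(x) = -2x are polynomials, hence analytic at x = 0.
p(0) = 2,  q(0) = 0.
Indicial equation: r(r-1) + p(0) r + q(0) = 0, i.e. r^2 + (p(0) - 1) r + q(0) = 0, i.e. r^2 + 1 r = 0.
Discriminant: (1)^2 - 4(0) = 1, so r = (-1 ± 1)/2.
Solving: r_1 = 0, r_2 = -1.

indicial: r^2 + 1 r = 0; roots r_1 = 0, r_2 = -1


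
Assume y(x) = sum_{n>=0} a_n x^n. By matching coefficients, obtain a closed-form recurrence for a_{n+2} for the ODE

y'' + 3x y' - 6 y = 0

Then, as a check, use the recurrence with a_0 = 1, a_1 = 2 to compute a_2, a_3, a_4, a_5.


Substitute y = sum_n a_n x^n.
y''(x) has coefficient (n+2)(n+1) a_{n+2} at x^n;
3 x y'(x) has coefficient 3 n a_n at x^n (shift);
-6 y(x) has coefficient -6 a_n at x^n.
Matching x^n: (n+2)(n+1) a_{n+2} + (3n - 6) a_n = 0.
Thus a_{n+2} = (-3n + 6) / ((n+1)(n+2)) * a_n.

Check with a_0 = 1, a_1 = 2 (apply the recurrence for n = 0, 1, 2, 3): a_0 = 1, a_1 = 2, a_2 = 3, a_3 = 1, a_4 = 0, a_5 = -3/20.

a_(n+2) = (-3n + 6) / ((n+1)(n+2)) * a_n; check: a_0 = 1, a_1 = 2, a_2 = 3, a_3 = 1, a_4 = 0, a_5 = -3/20


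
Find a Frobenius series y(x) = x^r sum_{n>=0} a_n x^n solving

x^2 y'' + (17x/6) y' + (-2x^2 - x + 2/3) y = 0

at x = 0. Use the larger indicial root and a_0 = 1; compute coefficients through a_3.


Write in Frobenius form y'' + (p(x)/x) y' + (q(x)/x^2) y = 0:
  p(x) = 17/6,  q(x) = -2x^2 - x + 2/3.
Indicial equation: r(r-1) + (17/6) r + (2/3) = 0 -> roots r_1 = -1/2, r_2 = -4/3.
Take r = r_1 = -1/2. Let y(x) = x^r sum_{n>=0} a_n x^n with a_0 = 1.
Substitute y = x^r sum a_n x^n and match x^{r+n}. The recurrence is
  D(n) a_n - 1 a_{n-1} - 2 a_{n-2} = 0,  where D(n) = (r+n)(r+n-1) + (17/6)(r+n) + (2/3).
  a_n = [1 a_{n-1} + 2 a_{n-2}] / D(n).
Since the indicial polynomial factors as (r - r_1)(r - r_2), D(n) = (r_1 + n - r_1)(r_1 + n - r_2) = n(n + 5/6).
Evaluating step by step (a_0 = 1):
  n = 1: D(1) = 1(1 + 5/6) = 11/6; numerator = 1(1) = 1; a_1 = (1)/(11/6) = 6/11
  n = 2: D(2) = 2(2 + 5/6) = 17/3; numerator = 1(6/11) + 2(1) = 28/11; a_2 = (28/11)/(17/3) = 84/187
  n = 3: D(3) = 3(3 + 5/6) = 23/2; numerator = 1(84/187) + 2(6/11) = 288/187; a_3 = (288/187)/(23/2) = 576/4301

r = -1/2; a_0 = 1; a_1 = 6/11; a_2 = 84/187; a_3 = 576/4301


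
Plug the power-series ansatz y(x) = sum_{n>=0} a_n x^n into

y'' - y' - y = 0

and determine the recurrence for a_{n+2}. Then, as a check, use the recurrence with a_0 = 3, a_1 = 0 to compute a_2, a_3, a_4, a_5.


Substitute y = sum_n a_n x^n.
y''(x) has coefficient (n+2)(n+1) a_{n+2} at x^n;
-y'(x) has coefficient -(n+1) a_{n+1} at x^n;
-y(x) has coefficient -1 a_n at x^n.
Matching x^n: (n+2)(n+1) a_{n+2} - (n+1) a_{n+1} - 1 a_n = 0.
Thus a_{n+2} = [(n+1) a_{n+1} + 1 a_n] / ((n+1)(n+2)).

Check with a_0 = 3, a_1 = 0 (apply the recurrence for n = 0, 1, 2, 3): a_0 = 3, a_1 = 0, a_2 = 3/2, a_3 = 1/2, a_4 = 1/4, a_5 = 3/40.

a_(n+2) = [(n+1) a_(n+1) + 1 a_n] / ((n+1)(n+2)); check: a_0 = 3, a_1 = 0, a_2 = 3/2, a_3 = 1/2, a_4 = 1/4, a_5 = 3/40


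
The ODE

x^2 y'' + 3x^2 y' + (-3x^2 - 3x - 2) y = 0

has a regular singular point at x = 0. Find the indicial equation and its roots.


Divide by x^2 to reach normal form y'' + P_1(x) y' + P_2(x) y = 0 with P_1(x) = 3 and P_2(x) = -3 - 3/x - 2/x^2.
x = 0 is a singular point because the y-coefficient -3 - 3/x - 2/x^2 has a pole at x = 0.
It is a regular singular point because x P_1(x) = p(x) = 3x and x^2 P_2(x) = q(x) = -3x^2 - 3x - 2 are polynomials, hence analytic at x = 0.
p(0) = 0,  q(0) = -2.
Indicial equation: r(r-1) + p(0) r + q(0) = 0, i.e. r^2 + (p(0) - 1) r + q(0) = 0, i.e. r^2 - 1 r - 2 = 0.
Discriminant: (-1)^2 - 4(-2) = 9, so r = (1 ± 3)/2.
Solving: r_1 = 2, r_2 = -1.

indicial: r^2 - 1 r - 2 = 0; roots r_1 = 2, r_2 = -1


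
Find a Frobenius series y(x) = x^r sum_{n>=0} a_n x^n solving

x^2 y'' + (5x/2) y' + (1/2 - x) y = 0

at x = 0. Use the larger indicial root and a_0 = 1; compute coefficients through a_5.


Write in Frobenius form y'' + (p(x)/x) y' + (q(x)/x^2) y = 0:
  p(x) = 5/2,  q(x) = 1/2 - x.
Indicial equation: r(r-1) + (5/2) r + (1/2) = 0 -> roots r_1 = -1/2, r_2 = -1.
Take r = r_1 = -1/2. Let y(x) = x^r sum_{n>=0} a_n x^n with a_0 = 1.
Substitute y = x^r sum a_n x^n and match x^{r+n}. The recurrence is
  D(n) a_n - 1 a_{n-1} = 0,  where D(n) = (r+n)(r+n-1) + (5/2)(r+n) + (1/2).
  a_n = 1 / D(n) * a_{n-1}.
Since the indicial polynomial factors as (r - r_1)(r - r_2), D(n) = (r_1 + n - r_1)(r_1 + n - r_2) = n(n + 1/2).
Evaluating step by step (a_0 = 1):
  n = 1: D(1) = 1(1 + 1/2) = 3/2; numerator = 1(1) = 1; a_1 = (1)/(3/2) = 2/3
  n = 2: D(2) = 2(2 + 1/2) = 5; numerator = 1(2/3) = 2/3; a_2 = (2/3)/(5) = 2/15
  n = 3: D(3) = 3(3 + 1/2) = 21/2; numerator = 1(2/15) = 2/15; a_3 = (2/15)/(21/2) = 4/315
  n = 4: D(4) = 4(4 + 1/2) = 18; numerator = 1(4/315) = 4/315; a_4 = (4/315)/(18) = 2/2835
  n = 5: D(5) = 5(5 + 1/2) = 55/2; numerator = 1(2/2835) = 2/2835; a_5 = (2/2835)/(55/2) = 4/155925

r = -1/2; a_0 = 1; a_1 = 2/3; a_2 = 2/15; a_3 = 4/315; a_4 = 2/2835; a_5 = 4/155925


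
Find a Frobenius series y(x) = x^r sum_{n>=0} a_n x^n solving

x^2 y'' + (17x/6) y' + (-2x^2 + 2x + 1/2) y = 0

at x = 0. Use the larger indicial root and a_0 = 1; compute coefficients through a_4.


Write in Frobenius form y'' + (p(x)/x) y' + (q(x)/x^2) y = 0:
  p(x) = 17/6,  q(x) = -2x^2 + 2x + 1/2.
Indicial equation: r(r-1) + (17/6) r + (1/2) = 0 -> roots r_1 = -1/3, r_2 = -3/2.
Take r = r_1 = -1/3. Let y(x) = x^r sum_{n>=0} a_n x^n with a_0 = 1.
Substitute y = x^r sum a_n x^n and match x^{r+n}. The recurrence is
  D(n) a_n + 2 a_{n-1} - 2 a_{n-2} = 0,  where D(n) = (r+n)(r+n-1) + (17/6)(r+n) + (1/2).
  a_n = [-2 a_{n-1} + 2 a_{n-2}] / D(n).
Since the indicial polynomial factors as (r - r_1)(r - r_2), D(n) = (r_1 + n - r_1)(r_1 + n - r_2) = n(n + 7/6).
Evaluating step by step (a_0 = 1):
  n = 1: D(1) = 1(1 + 7/6) = 13/6; numerator = -2(1) = -2; a_1 = (-2)/(13/6) = -12/13
  n = 2: D(2) = 2(2 + 7/6) = 19/3; numerator = -2(-12/13) + 2(1) = 50/13; a_2 = (50/13)/(19/3) = 150/247
  n = 3: D(3) = 3(3 + 7/6) = 25/2; numerator = -2(150/247) + 2(-12/13) = -756/247; a_3 = (-756/247)/(25/2) = -1512/6175
  n = 4: D(4) = 4(4 + 7/6) = 62/3; numerator = -2(-1512/6175) + 2(150/247) = 10524/6175; a_4 = (10524/6175)/(62/3) = 15786/191425

r = -1/3; a_0 = 1; a_1 = -12/13; a_2 = 150/247; a_3 = -1512/6175; a_4 = 15786/191425


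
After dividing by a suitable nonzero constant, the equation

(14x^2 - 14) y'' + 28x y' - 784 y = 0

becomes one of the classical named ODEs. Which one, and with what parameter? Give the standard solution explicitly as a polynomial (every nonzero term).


All three coefficients share the factor -14; dividing through by -14 gives  (1 - x^2) y'' - 2x y' + 56 y = 0.
This matches the Legendre equation (1 - x^2) y'' - 2x y' + n(n+1) y = 0 (note the -2x y' term) with n(n+1) = 56, so n = 7; the polynomial solution is P_7(x).
With y = sum_k a_k x^k, matching x^k gives (k+2)(k+1) a_{k+2} = [k(k+1) - n(n+1)] a_k = (k - 7)(k + 8) a_k. The right side vanishes at k = 7, so the series with the parity of 7 terminates at degree 7.
Standard normalization (P_n(1) = 1): leading coefficient (2n)!/(2^n (n!)^2) = 87178291200/(128*25401600) = 429/16, so a_7 = 429/16. Work downward with a_k = (k+1)(k+2) a_{k+2} / ((k - 7)(k + 8)):
  a_5 = (6)(7)(429/16) / ((5 - 7)(5 + 8)) = (9009/8)/(-26) = -693/16
  a_3 = (4)(5)(-693/16) / ((3 - 7)(3 + 8)) = (-3465/4)/(-44) = 315/16
  a_1 = (2)(3)(315/16) / ((1 - 7)(1 + 8)) = (945/8)/(-54) = -35/16
Hence P_7(x) = 429 x^7/16 - 693 x^5/16 + 315 x^3/16 - 35 x/16.

P_7(x); series = 429 x^7/16 - 693 x^5/16 + 315 x^3/16 - 35 x/16


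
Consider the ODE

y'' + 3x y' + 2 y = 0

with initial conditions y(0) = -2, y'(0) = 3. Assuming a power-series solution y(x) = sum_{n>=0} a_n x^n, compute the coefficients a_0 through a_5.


Ansatz: y(x) = sum_{n>=0} a_n x^n, so y'(x) = sum_{n>=1} n a_n x^(n-1) and y''(x) = sum_{n>=2} n(n-1) a_n x^(n-2).
Substitute into P(x) y'' + Q(x) y' + R(x) y = 0 with P(x) = 1, Q(x) = 3x, R(x) = 2, and match powers of x.
Initial conditions: a_0 = -2, a_1 = 3.
Setting the coefficient of each power of x to zero and solving order by order (substituting the coefficients already found):
  x^0: 2 a_2 + 2 a_0 = 0  ->  2 a_2 = -2 a_0 = 4  ->  a_2 = 2
  x^1: 6 a_3 + 5 a_1 = 0  ->  6 a_3 = -5 a_1 = -15  ->  a_3 = -5/2
  x^2: 12 a_4 + 8 a_2 = 0  ->  12 a_4 = -8 a_2 = -16  ->  a_4 = -4/3
  x^3: 20 a_5 + 11 a_3 = 0  ->  20 a_5 = -11 a_3 = 55/2  ->  a_5 = 11/8
Truncated series: y(x) = -2 + 3 x + 2 x^2 - (5/2) x^3 - (4/3) x^4 + (11/8) x^5 + O(x^6).

a_0 = -2; a_1 = 3; a_2 = 2; a_3 = -5/2; a_4 = -4/3; a_5 = 11/8


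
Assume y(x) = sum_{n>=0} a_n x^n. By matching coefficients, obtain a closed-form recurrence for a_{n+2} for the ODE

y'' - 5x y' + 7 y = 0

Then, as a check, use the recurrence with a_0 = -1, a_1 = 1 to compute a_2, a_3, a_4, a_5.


Substitute y = sum_n a_n x^n.
y''(x) has coefficient (n+2)(n+1) a_{n+2} at x^n;
-5 x y'(x) has coefficient -5 n a_n at x^n (shift);
7 y(x) has coefficient 7 a_n at x^n.
Matching x^n: (n+2)(n+1) a_{n+2} + (-5n + 7) a_n = 0.
Thus a_{n+2} = (5n - 7) / ((n+1)(n+2)) * a_n.

Check with a_0 = -1, a_1 = 1 (apply the recurrence for n = 0, 1, 2, 3): a_0 = -1, a_1 = 1, a_2 = 7/2, a_3 = -1/3, a_4 = 7/8, a_5 = -2/15.

a_(n+2) = (5n - 7) / ((n+1)(n+2)) * a_n; check: a_0 = -1, a_1 = 1, a_2 = 7/2, a_3 = -1/3, a_4 = 7/8, a_5 = -2/15


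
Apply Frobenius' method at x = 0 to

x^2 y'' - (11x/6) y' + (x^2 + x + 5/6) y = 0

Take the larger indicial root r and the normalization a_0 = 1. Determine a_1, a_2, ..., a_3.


Write in Frobenius form y'' + (p(x)/x) y' + (q(x)/x^2) y = 0:
  p(x) = -11/6,  q(x) = x^2 + x + 5/6.
Indicial equation: r(r-1) + (-11/6) r + (5/6) = 0 -> roots r_1 = 5/2, r_2 = 1/3.
Take r = r_1 = 5/2. Let y(x) = x^r sum_{n>=0} a_n x^n with a_0 = 1.
Substitute y = x^r sum a_n x^n and match x^{r+n}. The recurrence is
  D(n) a_n + 1 a_{n-1} + 1 a_{n-2} = 0,  where D(n) = (r+n)(r+n-1) + (-11/6)(r+n) + (5/6).
  a_n = [-1 a_{n-1} - 1 a_{n-2}] / D(n).
Since the indicial polynomial factors as (r - r_1)(r - r_2), D(n) = (r_1 + n - r_1)(r_1 + n - r_2) = n(n + 13/6).
Evaluating step by step (a_0 = 1):
  n = 1: D(1) = 1(1 + 13/6) = 19/6; numerator = -1(1) = -1; a_1 = (-1)/(19/6) = -6/19
  n = 2: D(2) = 2(2 + 13/6) = 25/3; numerator = -1(-6/19) - 1(1) = -13/19; a_2 = (-13/19)/(25/3) = -39/475
  n = 3: D(3) = 3(3 + 13/6) = 31/2; numerator = -1(-39/475) - 1(-6/19) = 189/475; a_3 = (189/475)/(31/2) = 378/14725

r = 5/2; a_0 = 1; a_1 = -6/19; a_2 = -39/475; a_3 = 378/14725


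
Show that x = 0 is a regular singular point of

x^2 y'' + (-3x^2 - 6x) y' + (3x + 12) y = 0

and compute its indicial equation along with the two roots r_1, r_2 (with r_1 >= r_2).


Divide by x^2 to reach normal form y'' + P_1(x) y' + P_2(x) y = 0 with P_1(x) = -3 - 6/x and P_2(x) = 3/x + 12/x^2.
x = 0 is a singular point because the y'-coefficient -3 - 6/x has a pole at x = 0 and the y-coefficient 3/x + 12/x^2 has a pole at x = 0.
It is a regular singular point because x P_1(x) = p(x) = -3x - 6 and x^2 P_2(x) = q(x) = 3x + 12 are polynomials, hence analytic at x = 0.
p(0) = -6,  q(0) = 12.
Indicial equation: r(r-1) + p(0) r + q(0) = 0, i.e. r^2 + (p(0) - 1) r + q(0) = 0, i.e. r^2 - 7 r + 12 = 0.
Discriminant: (-7)^2 - 4(12) = 1, so r = (7 ± 1)/2.
Solving: r_1 = 4, r_2 = 3.

indicial: r^2 - 7 r + 12 = 0; roots r_1 = 4, r_2 = 3


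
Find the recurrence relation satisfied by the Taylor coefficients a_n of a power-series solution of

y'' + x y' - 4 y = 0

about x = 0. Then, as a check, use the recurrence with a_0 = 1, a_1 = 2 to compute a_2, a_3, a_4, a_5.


Substitute y = sum_n a_n x^n.
y''(x) has coefficient (n+2)(n+1) a_{n+2} at x^n;
x y'(x) has coefficient n a_n at x^n (shift);
-4 y(x) has coefficient -4 a_n at x^n.
Matching x^n: (n+2)(n+1) a_{n+2} + (n - 4) a_n = 0.
Thus a_{n+2} = (-n + 4) / ((n+1)(n+2)) * a_n.

Check with a_0 = 1, a_1 = 2 (apply the recurrence for n = 0, 1, 2, 3): a_0 = 1, a_1 = 2, a_2 = 2, a_3 = 1, a_4 = 1/3, a_5 = 1/20.

a_(n+2) = (-n + 4) / ((n+1)(n+2)) * a_n; check: a_0 = 1, a_1 = 2, a_2 = 2, a_3 = 1, a_4 = 1/3, a_5 = 1/20


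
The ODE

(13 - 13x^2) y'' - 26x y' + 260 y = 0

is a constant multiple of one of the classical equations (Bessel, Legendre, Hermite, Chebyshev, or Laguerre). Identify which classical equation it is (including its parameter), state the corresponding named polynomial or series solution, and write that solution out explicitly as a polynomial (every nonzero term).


All three coefficients share the factor 13; dividing through by 13 gives  (1 - x^2) y'' - 2x y' + 20 y = 0.
This matches the Legendre equation (1 - x^2) y'' - 2x y' + n(n+1) y = 0 (note the -2x y' term) with n(n+1) = 20, so n = 4; the polynomial solution is P_4(x).
With y = sum_k a_k x^k, matching x^k gives (k+2)(k+1) a_{k+2} = [k(k+1) - n(n+1)] a_k = (k - 4)(k + 5) a_k. The right side vanishes at k = 4, so the series with the parity of 4 terminates at degree 4.
Standard normalization (P_n(1) = 1): leading coefficient (2n)!/(2^n (n!)^2) = 40320/(16*576) = 35/8, so a_4 = 35/8. Work downward with a_k = (k+1)(k+2) a_{k+2} / ((k - 4)(k + 5)):
  a_2 = (3)(4)(35/8) / ((2 - 4)(2 + 5)) = (105/2)/(-14) = -15/4
  a_0 = (1)(2)(-15/4) / ((0 - 4)(0 + 5)) = (-15/2)/(-20) = 3/8
Hence P_4(x) = 35 x^4/8 - 15 x^2/4 + 3/8.

P_4(x); series = 35 x^4/8 - 15 x^2/4 + 3/8


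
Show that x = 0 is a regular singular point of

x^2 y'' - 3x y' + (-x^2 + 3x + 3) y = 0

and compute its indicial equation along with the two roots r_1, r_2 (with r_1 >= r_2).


Divide by x^2 to reach normal form y'' + P_1(x) y' + P_2(x) y = 0 with P_1(x) = -3/x and P_2(x) = -1 + 3/x + 3/x^2.
x = 0 is a singular point because the y'-coefficient -3/x has a pole at x = 0 and the y-coefficient -1 + 3/x + 3/x^2 has a pole at x = 0.
It is a regular singular point because x P_1(x) = p(x) = -3 and x^2 P_2(x) = q(x) = -x^2 + 3x + 3 are polynomials, hence analytic at x = 0.
p(0) = -3,  q(0) = 3.
Indicial equation: r(r-1) + p(0) r + q(0) = 0, i.e. r^2 + (p(0) - 1) r + q(0) = 0, i.e. r^2 - 4 r + 3 = 0.
Discriminant: (-4)^2 - 4(3) = 4, so r = (4 ± 2)/2.
Solving: r_1 = 3, r_2 = 1.

indicial: r^2 - 4 r + 3 = 0; roots r_1 = 3, r_2 = 1


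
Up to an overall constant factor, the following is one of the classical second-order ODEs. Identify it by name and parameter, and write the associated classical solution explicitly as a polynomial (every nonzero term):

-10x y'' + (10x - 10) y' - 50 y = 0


All three coefficients share the factor -10; dividing through by -10 gives  x y'' + (1 - x) y' + 5 y = 0.
This matches the Laguerre equation x y'' + (1 - x) y' + n y = 0 with n = 5; the polynomial solution is L_5(x).
With y = sum_k a_k x^k, matching x^k gives (k+1)k a_{k+1} + (k+1) a_{k+1} - k a_k + n a_k = 0, i.e. (k+1)^2 a_{k+1} = (k - n) a_k = (k - 5) a_k. The right side vanishes at k = 5, so the series terminates at degree 5.
Standard normalization L_n(0) = 1 gives a_0 = 1. Work upward with a_{k+1} = (k - 5) a_k / (k+1)^2:
  a_1 = (0 - 5)(1) / 1^2 = -5/1 = -5
  a_2 = (1 - 5)(-5) / 2^2 = 20/4 = 5
  a_3 = (2 - 5)(5) / 3^2 = -15/9 = -5/3
  a_4 = (3 - 5)(-5/3) / 4^2 = (10/3)/16 = 5/24
  a_5 = (4 - 5)(5/24) / 5^2 = (-5/24)/25 = -1/120
Hence L_5(x) = -x^5/120 + 5 x^4/24 - 5 x^3/3 + 5 x^2 - 5 x + 1.

L_5(x); series = -x^5/120 + 5 x^4/24 - 5 x^3/3 + 5 x^2 - 5 x + 1


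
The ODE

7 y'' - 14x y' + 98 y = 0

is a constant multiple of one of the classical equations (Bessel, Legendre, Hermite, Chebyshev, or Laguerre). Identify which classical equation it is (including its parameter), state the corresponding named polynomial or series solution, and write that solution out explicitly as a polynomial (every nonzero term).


All three coefficients share the factor 7; dividing through by 7 gives  y'' - 2x y' + 14 y = 0.
This matches the Hermite equation y'' - 2x y' + 2n y = 0 with 2n = 14, so n = 7; the polynomial solution is H_7(x).
With y = sum_k a_k x^k, matching x^k gives (k+2)(k+1) a_{k+2} = 2(k - n) a_k = 2(k - 7) a_k. The right side vanishes at k = 7, so the series with the parity of 7 terminates at degree 7.
Standard normalization: leading coefficient of H_n is 2^n, so a_7 = 2^7 = 128. Work downward with a_k = (k+1)(k+2) a_{k+2} / (2(k - n)):
  a_5 = (6)(7)(128) / (2(5 - 7)) = 5376/(-4) = -1344
  a_3 = (4)(5)(-1344) / (2(3 - 7)) = -26880/(-8) = 3360
  a_1 = (2)(3)(3360) / (2(1 - 7)) = 20160/(-12) = -1680
Hence H_7(x) = 128 x^7 - 1344 x^5 + 3360 x^3 - 1680 x.

H_7(x); series = 128 x^7 - 1344 x^5 + 3360 x^3 - 1680 x


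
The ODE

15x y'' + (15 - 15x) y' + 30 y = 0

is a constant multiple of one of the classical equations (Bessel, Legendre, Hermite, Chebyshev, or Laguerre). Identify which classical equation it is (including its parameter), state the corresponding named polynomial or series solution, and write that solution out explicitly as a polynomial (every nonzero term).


All three coefficients share the factor 15; dividing through by 15 gives  x y'' + (1 - x) y' + 2 y = 0.
This matches the Laguerre equation x y'' + (1 - x) y' + n y = 0 with n = 2; the polynomial solution is L_2(x).
With y = sum_k a_k x^k, matching x^k gives (k+1)k a_{k+1} + (k+1) a_{k+1} - k a_k + n a_k = 0, i.e. (k+1)^2 a_{k+1} = (k - n) a_k = (k - 2) a_k. The right side vanishes at k = 2, so the series terminates at degree 2.
Standard normalization L_n(0) = 1 gives a_0 = 1. Work upward with a_{k+1} = (k - 2) a_k / (k+1)^2:
  a_1 = (0 - 2)(1) / 1^2 = -2/1 = -2
  a_2 = (1 - 2)(-2) / 2^2 = 2/4 = 1/2
Hence L_2(x) = x^2/2 - 2 x + 1.

L_2(x); series = x^2/2 - 2 x + 1


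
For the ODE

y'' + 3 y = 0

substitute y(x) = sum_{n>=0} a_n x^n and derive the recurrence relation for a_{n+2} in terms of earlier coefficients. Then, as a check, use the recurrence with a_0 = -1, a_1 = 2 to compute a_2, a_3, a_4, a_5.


Substitute y = sum_n a_n x^n into y'' + (const) y = 0.
y''(x) = sum_{n>=0} (n+2)(n+1) a_{n+2} x^n.
The ODE becomes sum_n [(n+2)(n+1) a_{n+2} + 3 a_n] x^n = 0.
Setting each coefficient to zero gives the recurrence:
  (n+2)(n+1) a_{n+2} + 3 a_n = 0,
  a_{n+2} = -3 / ((n+1)(n+2)) a_n.

Check with a_0 = -1, a_1 = 2 (apply the recurrence for n = 0, 1, 2, 3): a_0 = -1, a_1 = 2, a_2 = 3/2, a_3 = -1, a_4 = -3/8, a_5 = 3/20.

a_{n+2} = -3/((n+1)(n+2)) * a_n; check: a_0 = -1, a_1 = 2, a_2 = 3/2, a_3 = -1, a_4 = -3/8, a_5 = 3/20


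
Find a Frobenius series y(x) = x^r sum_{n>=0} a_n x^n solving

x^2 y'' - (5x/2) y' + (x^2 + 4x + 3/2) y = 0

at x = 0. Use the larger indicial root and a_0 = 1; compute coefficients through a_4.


Write in Frobenius form y'' + (p(x)/x) y' + (q(x)/x^2) y = 0:
  p(x) = -5/2,  q(x) = x^2 + 4x + 3/2.
Indicial equation: r(r-1) + (-5/2) r + (3/2) = 0 -> roots r_1 = 3, r_2 = 1/2.
Take r = r_1 = 3. Let y(x) = x^r sum_{n>=0} a_n x^n with a_0 = 1.
Substitute y = x^r sum a_n x^n and match x^{r+n}. The recurrence is
  D(n) a_n + 4 a_{n-1} + 1 a_{n-2} = 0,  where D(n) = (r+n)(r+n-1) + (-5/2)(r+n) + (3/2).
  a_n = [-4 a_{n-1} - 1 a_{n-2}] / D(n).
Since the indicial polynomial factors as (r - r_1)(r - r_2), D(n) = (r_1 + n - r_1)(r_1 + n - r_2) = n(n + 5/2).
Evaluating step by step (a_0 = 1):
  n = 1: D(1) = 1(1 + 5/2) = 7/2; numerator = -4(1) = -4; a_1 = (-4)/(7/2) = -8/7
  n = 2: D(2) = 2(2 + 5/2) = 9; numerator = -4(-8/7) - 1(1) = 25/7; a_2 = (25/7)/(9) = 25/63
  n = 3: D(3) = 3(3 + 5/2) = 33/2; numerator = -4(25/63) - 1(-8/7) = -4/9; a_3 = (-4/9)/(33/2) = -8/297
  n = 4: D(4) = 4(4 + 5/2) = 26; numerator = -4(-8/297) - 1(25/63) = -601/2079; a_4 = (-601/2079)/(26) = -601/54054

r = 3; a_0 = 1; a_1 = -8/7; a_2 = 25/63; a_3 = -8/297; a_4 = -601/54054
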